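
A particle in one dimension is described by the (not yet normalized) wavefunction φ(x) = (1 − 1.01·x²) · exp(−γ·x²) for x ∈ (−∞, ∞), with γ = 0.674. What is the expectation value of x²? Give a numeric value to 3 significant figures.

⟨x²⟩ = ∫ x²·|φ|² dx / ∫|φ|² dx (integrals over the domain).
Expand each integrand as polynomial × e^(−2γx²) and use ∫x^(2j)·e^(−2γx²) dx = (2j−1)!!/(4γ)^j · √(π/(2γ)), odd powers → 0; here √(π/(2γ)) = 1.5266.
State is unnormalized: ∫|φ|² dx = 1.0256, and ∫φ*·x²·φ dx = 0.48552, so ⟨x²⟩ = 0.48552 / 1.0256.
⟨x²⟩ = 0.47342.

0.473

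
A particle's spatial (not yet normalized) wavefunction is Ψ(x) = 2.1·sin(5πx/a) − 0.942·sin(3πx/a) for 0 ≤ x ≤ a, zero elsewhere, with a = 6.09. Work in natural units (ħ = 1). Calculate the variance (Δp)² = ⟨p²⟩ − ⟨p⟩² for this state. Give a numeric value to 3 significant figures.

Compute ⟨p⟩ and ⟨p²⟩ separately; (Δp)² = ⟨p²⟩ − ⟨p⟩².
d²/dx² sin(jπx/a) = −(jπ/a)²·sin(jπx/a); on 0 ≤ x ≤ a, ∫sin²(jπx/a) dx = a/2 and ∫sin(jπx/a)·sin(lπx/a) dx = 0 for j ≠ l, so only diagonal terms survive in ∫|Ψ|² and ∫Ψ·Ψ″; ∫Ψ·Ψ′ dx = [Ψ²/2] between the walls = 0.
Normalization: ∫|Ψ|² dx = 16.130.
⟨p⟩ = 0.0000 and ⟨p²⟩ = 5.9396.
(Δp)² = 5.9396 − (0.0000)² = 5.9396.

5.94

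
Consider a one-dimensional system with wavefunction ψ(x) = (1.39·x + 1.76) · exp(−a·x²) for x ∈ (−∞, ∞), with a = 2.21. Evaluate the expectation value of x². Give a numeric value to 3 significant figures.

⟨x²⟩ = ∫ x²·|ψ|² dx / ∫|ψ|² dx (integrals over the domain).
Expand each integrand as polynomial × e^(−2ax²) and use ∫x^(2j)·e^(−2ax²) dx = (2j−1)!!/(4a)^j · √(π/(2a)), odd powers → 0; here √(π/(2a)) = 0.84307.
State is unnormalized: ∫|ψ|² dx = 2.7958, and ∫ψ*·x²·ψ dx = 0.35795, so ⟨x²⟩ = 0.35795 / 2.7958.
⟨x²⟩ = 0.12803.

0.128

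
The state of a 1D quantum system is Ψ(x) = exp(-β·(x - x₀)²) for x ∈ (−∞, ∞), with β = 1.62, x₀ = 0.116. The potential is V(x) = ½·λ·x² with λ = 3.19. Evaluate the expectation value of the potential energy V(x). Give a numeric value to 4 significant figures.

0.2676

⟨V⟩ = ∫ V(x)·|Ψ|² dx / ∫|Ψ|² dx.
Gaussian moments (u = x − x₀): ∫u^(2j)·e^(−2βu²) du = (2j−1)!!/(4β)^j · √(π/(2β)), odd powers integrate to 0; here √(π/(2β)) = 0.98470.
State is unnormalized: ∫|Ψ|² dx = 0.98470, and ∫Ψ*·V(x)·Ψ dx = 0.26351, so ⟨V⟩ = 0.26351 / 0.98470.
⟨V⟩ = 0.26760.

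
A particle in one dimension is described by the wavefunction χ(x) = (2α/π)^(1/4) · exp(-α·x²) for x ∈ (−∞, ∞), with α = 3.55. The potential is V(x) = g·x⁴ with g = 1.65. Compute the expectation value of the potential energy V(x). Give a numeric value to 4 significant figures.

0.02455

⟨V⟩ = ∫ V(x)·|χ|² dx.
Gaussian moments: ∫x^(2j)·e^(−2αx²) dx = (2j−1)!!/(4α)^j · √(π/(2α)), odd powers integrate to 0; here √(π/(2α)) = 0.66519.
⟨V⟩ = 0.024549.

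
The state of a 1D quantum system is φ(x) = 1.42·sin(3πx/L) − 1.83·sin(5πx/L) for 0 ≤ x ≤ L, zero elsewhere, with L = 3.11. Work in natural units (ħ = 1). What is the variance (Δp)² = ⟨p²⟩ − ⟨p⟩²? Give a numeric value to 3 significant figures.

19.4

Compute ⟨p⟩ and ⟨p²⟩ separately; (Δp)² = ⟨p²⟩ − ⟨p⟩².
d²/dx² sin(jπx/L) = −(jπ/L)²·sin(jπx/L); on 0 ≤ x ≤ L, ∫sin²(jπx/L) dx = L/2 and ∫sin(jπx/L)·sin(lπx/L) dx = 0 for j ≠ l, so only diagonal terms survive in ∫|φ|² and ∫φ·φ″; ∫φ·φ′ dx = [φ²/2] between the walls = 0.
Normalization: ∫|φ|² dx = 8.3430.
⟨p⟩ = 0.0000 and ⟨p²⟩ = 19.375.
(Δp)² = 19.375 − (0.0000)² = 19.375.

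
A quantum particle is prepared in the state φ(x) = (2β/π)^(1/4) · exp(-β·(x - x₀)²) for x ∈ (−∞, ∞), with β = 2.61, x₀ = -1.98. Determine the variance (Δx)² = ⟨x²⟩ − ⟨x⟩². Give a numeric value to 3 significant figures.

Compute ⟨x⟩ and ⟨x²⟩ separately, then (Δx)² = ⟨x²⟩ − ⟨x⟩².
Gaussian moments (u = x − x₀): ∫u^(2j)·e^(−2βu²) du = (2j−1)!!/(4β)^j · √(π/(2β)), odd powers integrate to 0; here √(π/(2β)) = 0.77578.
⟨x⟩ = -1.9800 and ⟨x²⟩ = 4.0162.
(Δx)² = 4.0162 − (-1.9800)² = 0.095785.

0.0958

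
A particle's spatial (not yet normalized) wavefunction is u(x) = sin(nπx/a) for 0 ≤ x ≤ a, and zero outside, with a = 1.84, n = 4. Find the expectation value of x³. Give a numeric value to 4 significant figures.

1.528

⟨x³⟩ = ∫ x³·|u|² dx / ∫|u|² dx (integrals over the domain).
With sin²θ = (1 − cos2θ)/2 on 0 ≤ x ≤ a: ∫sin²(nπx/a) dx = a/2, ∫x·sin²(nπx/a) dx = a²/4, ∫x²·sin²(nπx/a) dx = a³·(1/6 − 1/(4n²π²)); higher powers xᵏ the same way, integrating xᵏ·cos(2nπx/a) by parts.
State is unnormalized: ∫|u|² dx = 0.92000, and ∫u*·x³·u dx = 1.4056, so ⟨x³⟩ = 1.4056 / 0.92000.
⟨x³⟩ = 1.5278.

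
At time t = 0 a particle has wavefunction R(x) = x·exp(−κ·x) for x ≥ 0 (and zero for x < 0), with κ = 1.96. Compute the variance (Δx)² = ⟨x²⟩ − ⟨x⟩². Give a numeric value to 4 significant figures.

0.1952

Compute ⟨x⟩ and ⟨x²⟩ separately, then (Δx)² = ⟨x²⟩ − ⟨x⟩².
Every integrand reduces to terms xʲ·e^(−2κx) on [0, ∞); use ∫₀^∞ xʲ·e^(−2κx) dx = j!/(2κ)^(j+1).
Normalization: ∫|R|² dx = 0.033203.
⟨x⟩ = 0.76531 and ⟨x²⟩ = 0.78092.
(Δx)² = 0.78092 − (0.76531)² = 0.19523.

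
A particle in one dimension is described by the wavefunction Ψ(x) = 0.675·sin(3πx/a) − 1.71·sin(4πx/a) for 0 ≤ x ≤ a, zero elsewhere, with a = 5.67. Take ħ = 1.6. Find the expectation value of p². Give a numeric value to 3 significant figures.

11.8

p² Ψ = −ħ² d²Ψ/dx²; ⟨p²⟩ = −ħ² ∫ Ψ*·Ψ'' dx / ∫|Ψ|² dx.
d²/dx² sin(jπx/a) = −(jπ/a)²·sin(jπx/a); on 0 ≤ x ≤ a, ∫sin²(jπx/a) dx = a/2 and ∫sin(jπx/a)·sin(lπx/a) dx = 0 for j ≠ l, so only diagonal terms survive in ∫|Ψ|² and ∫Ψ·Ψ″; ∫Ψ·Ψ′ dx = [Ψ²/2] between the walls = 0.
State is unnormalized: ∫|Ψ|² dx = 9.5815, and ∫Ψ*·(−ħ² Ψ'') dx = 113.38, so ⟨p²⟩ = 113.38 / 9.5815.
⟨p²⟩ = 11.833.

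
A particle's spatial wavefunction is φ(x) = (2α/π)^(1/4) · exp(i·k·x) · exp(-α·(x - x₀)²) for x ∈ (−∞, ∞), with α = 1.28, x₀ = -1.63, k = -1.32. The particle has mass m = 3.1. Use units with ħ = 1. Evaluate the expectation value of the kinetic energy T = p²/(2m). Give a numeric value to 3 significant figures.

T = −(ħ²/2m) d²/dx², so ⟨T⟩ = −(ħ²/2m) ∫ φ*·φ'' dx; with m = 3.1.
Gaussian moments (u = x − x₀): ∫u^(2j)·e^(−2αu²) du = (2j−1)!!/(4α)^j · √(π/(2α)), odd powers integrate to 0; here √(π/(2α)) = 1.1078. Derivatives: φ′ = (ik − 2αu)·φ, φ″ = ((ik − 2αu)² − 2α)·φ; the odd-in-u pieces drop out.
⟨T⟩ = 0.48748.

0.487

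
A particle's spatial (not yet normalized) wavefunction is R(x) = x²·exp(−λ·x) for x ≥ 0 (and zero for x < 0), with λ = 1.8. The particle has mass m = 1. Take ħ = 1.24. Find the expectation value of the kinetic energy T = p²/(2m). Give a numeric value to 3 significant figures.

T = −(ħ²/2m) d²/dx², so ⟨T⟩ = −(ħ²/2m) ∫ R*·R'' dx / ∫|R|² dx; with m = 1.
Differentiate x²·exp(−λ·x) with the product rule; every integrand then reduces to terms xʲ·e^(−2λx) on [0, ∞), with ∫₀^∞ xʲ·e^(−2λx) dx = j!/(2λ)^(j+1).
State is unnormalized: ∫|R|² dx = 0.039692, and ∫R*·(−ħ²/2m · R'') dx = 0.032956, so ⟨T⟩ = 0.032956 / 0.039692.
⟨T⟩ = 0.83030.

0.830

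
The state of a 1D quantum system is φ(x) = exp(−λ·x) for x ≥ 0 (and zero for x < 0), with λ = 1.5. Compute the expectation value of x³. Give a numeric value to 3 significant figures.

0.222

⟨x³⟩ = ∫ x³·|φ|² dx / ∫|φ|² dx (integrals over the domain).
Every integrand reduces to terms xʲ·e^(−2λx) on [0, ∞); use ∫₀^∞ xʲ·e^(−2λx) dx = j!/(2λ)^(j+1).
State is unnormalized: ∫|φ|² dx = 0.33333, and ∫φ*·x³·φ dx = 0.074074, so ⟨x³⟩ = 0.074074 / 0.33333.
⟨x³⟩ = 0.22222.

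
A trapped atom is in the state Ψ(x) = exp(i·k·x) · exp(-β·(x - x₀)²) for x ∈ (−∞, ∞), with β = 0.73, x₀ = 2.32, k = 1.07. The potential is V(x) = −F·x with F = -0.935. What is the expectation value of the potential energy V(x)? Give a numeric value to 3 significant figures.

2.17

⟨V⟩ = ∫ V(x)·|Ψ|² dx / ∫|Ψ|² dx.
Gaussian moments (u = x − x₀): ∫u^(2j)·e^(−2βu²) du = (2j−1)!!/(4β)^j · √(π/(2β)), odd powers integrate to 0; here √(π/(2β)) = 1.4669.
State is unnormalized: ∫|Ψ|² dx = 1.4669, and ∫Ψ*·V(x)·Ψ dx = 3.1820, so ⟨V⟩ = 3.1820 / 1.4669.
⟨V⟩ = 2.1692.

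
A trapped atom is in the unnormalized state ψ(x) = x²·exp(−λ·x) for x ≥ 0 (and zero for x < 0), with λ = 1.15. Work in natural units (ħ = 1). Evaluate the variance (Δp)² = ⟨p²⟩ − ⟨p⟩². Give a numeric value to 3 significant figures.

Compute ⟨p⟩ and ⟨p²⟩ separately; (Δp)² = ⟨p²⟩ − ⟨p⟩².
Differentiate x²·exp(−λ·x) with the product rule; every integrand then reduces to terms xʲ·e^(−2λx) on [0, ∞), with ∫₀^∞ xʲ·e^(−2λx) dx = j!/(2λ)^(j+1).
Normalization: ∫|ψ|² dx = 0.37288.
⟨p⟩ = 0.0000 and ⟨p²⟩ = 0.44083.
(Δp)² = 0.44083 − (0.0000)² = 0.44083.

0.441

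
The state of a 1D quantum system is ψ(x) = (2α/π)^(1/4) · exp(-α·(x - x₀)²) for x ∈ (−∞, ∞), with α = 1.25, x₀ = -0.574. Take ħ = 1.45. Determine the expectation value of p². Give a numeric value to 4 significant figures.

2.628

p² ψ = −ħ² d²ψ/dx²; ⟨p²⟩ = −ħ² ∫ ψ*·ψ'' dx.
Gaussian moments (u = x − x₀): ∫u^(2j)·e^(−2αu²) du = (2j−1)!!/(4α)^j · √(π/(2α)), odd powers integrate to 0; here √(π/(2α)) = 1.1210. Derivatives: d/dx e^(−αu²) = −2αu·e^(−αu²), d²/dx² e^(−αu²) = (4α²u² − 2α)·e^(−αu²).
⟨p²⟩ = 2.6281.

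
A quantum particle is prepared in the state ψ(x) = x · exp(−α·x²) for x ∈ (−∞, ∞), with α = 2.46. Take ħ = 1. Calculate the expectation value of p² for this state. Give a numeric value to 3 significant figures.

7.38

p² ψ = −ħ² d²ψ/dx²; ⟨p²⟩ = −ħ² ∫ ψ*·ψ'' dx / ∫|ψ|² dx.
Expand each integrand as polynomial × e^(−2αx²) and use ∫x^(2j)·e^(−2αx²) dx = (2j−1)!!/(4α)^j · √(π/(2α)), odd powers → 0; here √(π/(2α)) = 0.79908. Differentiate with the product rule, d/dx e^(−αx²) = −2αx·e^(−αx²).
State is unnormalized: ∫|ψ|² dx = 0.081208, and ∫ψ*·(−ħ² ψ'') dx = 0.59931, so ⟨p²⟩ = 0.59931 / 0.081208.
⟨p²⟩ = 7.3800.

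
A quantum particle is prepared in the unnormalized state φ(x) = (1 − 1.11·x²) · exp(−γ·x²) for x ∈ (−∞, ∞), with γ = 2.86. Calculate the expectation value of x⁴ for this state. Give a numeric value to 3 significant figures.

0.00987

⟨x⁴⟩ = ∫ x⁴·|φ|² dx / ∫|φ|² dx (integrals over the domain).
Expand each integrand as polynomial × e^(−2γx²) and use ∫x^(2j)·e^(−2γx²) dx = (2j−1)!!/(4γ)^j · √(π/(2γ)), odd powers → 0; here √(π/(2γ)) = 0.74110.
State is unnormalized: ∫|φ|² dx = 0.61822, and ∫φ*·x⁴·φ dx = 0.0061026, so ⟨x⁴⟩ = 0.0061026 / 0.61822.
⟨x⁴⟩ = 0.0098713.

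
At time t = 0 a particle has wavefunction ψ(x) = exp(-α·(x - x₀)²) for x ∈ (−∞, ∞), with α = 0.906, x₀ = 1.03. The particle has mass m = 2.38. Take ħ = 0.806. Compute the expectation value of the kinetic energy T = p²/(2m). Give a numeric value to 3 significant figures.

T = −(ħ²/2m) d²/dx², so ⟨T⟩ = −(ħ²/2m) ∫ ψ*·ψ'' dx / ∫|ψ|² dx; with m = 2.38.
Gaussian moments (u = x − x₀): ∫u^(2j)·e^(−2αu²) du = (2j−1)!!/(4α)^j · √(π/(2α)), odd powers integrate to 0; here √(π/(2α)) = 1.3167. Derivatives: d/dx e^(−αu²) = −2αu·e^(−αu²), d²/dx² e^(−αu²) = (4α²u² − 2α)·e^(−αu²).
State is unnormalized: ∫|ψ|² dx = 1.3167, and ∫ψ*·(−ħ²/2m · ψ'') dx = 0.16281, so ⟨T⟩ = 0.16281 / 1.3167.
⟨T⟩ = 0.12365.

0.124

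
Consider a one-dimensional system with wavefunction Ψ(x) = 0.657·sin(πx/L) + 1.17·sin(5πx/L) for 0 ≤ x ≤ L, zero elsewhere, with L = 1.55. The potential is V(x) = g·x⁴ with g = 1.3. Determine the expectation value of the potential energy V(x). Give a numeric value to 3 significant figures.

1.41

⟨V⟩ = ∫ V(x)·|Ψ|² dx / ∫|Ψ|² dx.
On 0 ≤ x ≤ L (j ≠ l): ∫sin²(jπx/L) dx = L/2, ∫sin(jπx/L)·sin(lπx/L) dx = 0; diagonal moments ∫x·sin²(jπx/L) dx = L²/4, ∫x²·sin²(jπx/L) dx = L³·(1/6 − 1/(4j²π²)); cross terms ∫x·sin(jπx/L)·sin(lπx/L) dx = 0 for j + l even and −4jlL²/(π²(j² − l²)²) for j + l odd, ∫x²·sin(jπx/L)·sin(lπx/L) dx = (−1)^(j+l)·4jlL³/(π²(j² − l²)²); higher powers the same way via product-to-sum and parts.
State is unnormalized: ∫|Ψ|² dx = 1.3954, and ∫Ψ*·V(x)·Ψ dx = 1.9653, so ⟨V⟩ = 1.9653 / 1.3954.
⟨V⟩ = 1.4084.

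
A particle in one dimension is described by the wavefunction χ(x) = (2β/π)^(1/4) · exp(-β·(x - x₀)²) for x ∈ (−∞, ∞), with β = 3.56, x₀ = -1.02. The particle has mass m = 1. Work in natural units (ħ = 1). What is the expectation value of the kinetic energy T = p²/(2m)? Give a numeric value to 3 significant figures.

1.78

T = −(ħ²/2m) d²/dx², so ⟨T⟩ = −(ħ²/2m) ∫ χ*·χ'' dx; with m = 1.
Gaussian moments (u = x − x₀): ∫u^(2j)·e^(−2βu²) du = (2j−1)!!/(4β)^j · √(π/(2β)), odd powers integrate to 0; here √(π/(2β)) = 0.66426. Derivatives: d/dx e^(−βu²) = −2βu·e^(−βu²), d²/dx² e^(−βu²) = (4β²u² − 2β)·e^(−βu²).
⟨T⟩ = 1.7800.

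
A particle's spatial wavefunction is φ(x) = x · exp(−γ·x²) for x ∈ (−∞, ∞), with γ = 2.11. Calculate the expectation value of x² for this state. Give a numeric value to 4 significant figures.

⟨x²⟩ = ∫ x²·|φ|² dx / ∫|φ|² dx (integrals over the domain).
Expand each integrand as polynomial × e^(−2γx²) and use ∫x^(2j)·e^(−2γx²) dx = (2j−1)!!/(4γ)^j · √(π/(2γ)), odd powers → 0; here √(π/(2γ)) = 0.86282.
State is unnormalized: ∫|φ|² dx = 0.10223, and ∫φ*·x²·φ dx = 0.036338, so ⟨x²⟩ = 0.036338 / 0.10223.
⟨x²⟩ = 0.35545.

0.3555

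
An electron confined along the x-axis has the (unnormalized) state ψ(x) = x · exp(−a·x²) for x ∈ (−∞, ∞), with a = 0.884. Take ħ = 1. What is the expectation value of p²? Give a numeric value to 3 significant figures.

p² ψ = −ħ² d²ψ/dx²; ⟨p²⟩ = −ħ² ∫ ψ*·ψ'' dx / ∫|ψ|² dx.
Expand each integrand as polynomial × e^(−2ax²) and use ∫x^(2j)·e^(−2ax²) dx = (2j−1)!!/(4a)^j · √(π/(2a)), odd powers → 0; here √(π/(2a)) = 1.3330. Differentiate with the product rule, d/dx e^(−ax²) = −2ax·e^(−ax²).
State is unnormalized: ∫|ψ|² dx = 0.37698, and ∫ψ*·(−ħ² ψ'') dx = 0.99976, so ⟨p²⟩ = 0.99976 / 0.37698.
⟨p²⟩ = 2.6520.

2.65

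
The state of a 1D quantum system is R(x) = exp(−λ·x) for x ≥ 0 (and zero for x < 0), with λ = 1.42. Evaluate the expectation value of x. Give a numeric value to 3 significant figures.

0.352

⟨x⟩ = ∫ x·|R|² dx / ∫|R|² dx (integrals over the domain).
Every integrand reduces to terms xʲ·e^(−2λx) on [0, ∞); use ∫₀^∞ xʲ·e^(−2λx) dx = j!/(2λ)^(j+1).
State is unnormalized: ∫|R|² dx = 0.35211, and ∫R*·x·R dx = 0.12398, so ⟨x⟩ = 0.12398 / 0.35211.
⟨x⟩ = 0.35211.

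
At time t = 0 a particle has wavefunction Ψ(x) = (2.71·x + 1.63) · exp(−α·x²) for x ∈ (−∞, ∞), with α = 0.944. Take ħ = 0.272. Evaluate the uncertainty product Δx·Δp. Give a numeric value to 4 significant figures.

Δx = √(⟨x²⟩−⟨x⟩²), Δp = √(⟨p²⟩−⟨p⟩²).
Expand each integrand as polynomial × e^(−2αx²) and use ∫x^(2j)·e^(−2αx²) dx = (2j−1)!!/(4α)^j · √(π/(2α)), odd powers → 0; here √(π/(2α)) = 1.2900. Differentiate with the product rule, d/dx e^(−αx²) = −2αx·e^(−αx²).
Normalization: ∫|Ψ|² dx = 5.9362.
⟨x⟩ = 0.50842, ⟨x²⟩ = 0.48869 ⇒ Δx = 0.47979.
⟨p⟩ = 0.0000, ⟨p²⟩ = 0.12888 ⇒ Δp = 0.35899.
Δx·Δp = 0.17224.

0.1722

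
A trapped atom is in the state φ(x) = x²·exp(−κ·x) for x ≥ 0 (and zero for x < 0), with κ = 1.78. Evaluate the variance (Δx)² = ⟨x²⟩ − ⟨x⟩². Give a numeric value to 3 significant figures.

Compute ⟨x⟩ and ⟨x²⟩ separately, then (Δx)² = ⟨x²⟩ − ⟨x⟩².
Every integrand reduces to terms xʲ·e^(−2κx) on [0, ∞); use ∫₀^∞ xʲ·e^(−2κx) dx = j!/(2κ)^(j+1).
Normalization: ∫|φ|² dx = 0.041972.
⟨x⟩ = 1.4045 and ⟨x²⟩ = 2.3671.
(Δx)² = 2.3671 − (1.4045)² = 0.39452.

0.395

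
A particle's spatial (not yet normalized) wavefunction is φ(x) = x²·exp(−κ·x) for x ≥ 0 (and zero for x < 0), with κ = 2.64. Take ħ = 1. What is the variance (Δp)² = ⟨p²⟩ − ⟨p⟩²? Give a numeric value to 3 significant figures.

Compute ⟨p⟩ and ⟨p²⟩ separately; (Δp)² = ⟨p²⟩ − ⟨p⟩².
Differentiate x²·exp(−κ·x) with the product rule; every integrand then reduces to terms xʲ·e^(−2κx) on [0, ∞), with ∫₀^∞ xʲ·e^(−2κx) dx = j!/(2κ)^(j+1).
Normalization: ∫|φ|² dx = 0.0058485.
⟨p⟩ = 0.0000 and ⟨p²⟩ = 2.3232.
(Δp)² = 2.3232 − (0.0000)² = 2.3232.

2.32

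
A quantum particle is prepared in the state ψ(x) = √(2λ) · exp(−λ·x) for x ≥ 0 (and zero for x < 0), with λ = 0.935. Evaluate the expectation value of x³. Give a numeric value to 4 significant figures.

⟨x³⟩ = ∫ x³·|ψ|² dx (integrals over the domain).
Every integrand reduces to terms xʲ·e^(−2λx) on [0, ∞); use ∫₀^∞ xʲ·e^(−2λx) dx = j!/(2λ)^(j+1).
⟨x³⟩ = 0.91754.

0.9175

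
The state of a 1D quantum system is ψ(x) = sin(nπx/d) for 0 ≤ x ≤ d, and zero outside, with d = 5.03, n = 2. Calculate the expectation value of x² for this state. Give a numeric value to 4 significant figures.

8.113

⟨x²⟩ = ∫ x²·|ψ|² dx / ∫|ψ|² dx (integrals over the domain).
With sin²θ = (1 − cos2θ)/2 on 0 ≤ x ≤ d: ∫sin²(nπx/d) dx = d/2, ∫x·sin²(nπx/d) dx = d²/4, ∫x²·sin²(nπx/d) dx = d³·(1/6 − 1/(4n²π²)); higher powers xᵏ the same way, integrating xᵏ·cos(2nπx/d) by parts.
State is unnormalized: ∫|ψ|² dx = 2.5150, and ∫ψ*·x²·ψ dx = 20.405, so ⟨x²⟩ = 20.405 / 2.5150.
⟨x²⟩ = 8.1132.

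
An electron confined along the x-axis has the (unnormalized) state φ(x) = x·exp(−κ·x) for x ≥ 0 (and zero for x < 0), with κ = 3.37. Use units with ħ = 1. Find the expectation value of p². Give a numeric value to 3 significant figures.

11.4

p² φ = −ħ² d²φ/dx²; ⟨p²⟩ = −ħ² ∫ φ*·φ'' dx / ∫|φ|² dx.
Differentiate x·exp(−κ·x) with the product rule; every integrand then reduces to terms xʲ·e^(−2κx) on [0, ∞), with ∫₀^∞ xʲ·e^(−2κx) dx = j!/(2κ)^(j+1).
State is unnormalized: ∫|φ|² dx = 0.0065321, and ∫φ*·(−ħ² φ'') dx = 0.074184, so ⟨p²⟩ = 0.074184 / 0.0065321.
⟨p²⟩ = 11.357.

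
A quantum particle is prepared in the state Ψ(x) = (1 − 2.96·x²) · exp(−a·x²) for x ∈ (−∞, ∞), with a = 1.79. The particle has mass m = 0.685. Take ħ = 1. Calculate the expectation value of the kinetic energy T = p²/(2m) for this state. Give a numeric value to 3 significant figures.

T = −(ħ²/2m) d²/dx², so ⟨T⟩ = −(ħ²/2m) ∫ Ψ*·Ψ'' dx / ∫|Ψ|² dx; with m = 0.685.
Expand each integrand as polynomial × e^(−2ax²) and use ∫x^(2j)·e^(−2ax²) dx = (2j−1)!!/(4a)^j · √(π/(2a)), odd powers → 0; here √(π/(2a)) = 0.93677. Differentiate with the product rule, d/dx e^(−ax²) = −2ax·e^(−ax²).
State is unnormalized: ∫|Ψ|² dx = 0.64253, and ∫Ψ*·(−ħ²/2m · Ψ'') dx = 3.7002, so ⟨T⟩ = 3.7002 / 0.64253.
⟨T⟩ = 5.7588.

5.76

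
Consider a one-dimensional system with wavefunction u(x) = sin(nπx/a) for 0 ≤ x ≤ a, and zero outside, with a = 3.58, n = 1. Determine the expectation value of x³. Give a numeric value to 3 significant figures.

⟨x³⟩ = ∫ x³·|u|² dx / ∫|u|² dx (integrals over the domain).
With sin²θ = (1 − cos2θ)/2 on 0 ≤ x ≤ a: ∫sin²(nπx/a) dx = a/2, ∫x·sin²(nπx/a) dx = a²/4, ∫x²·sin²(nπx/a) dx = a³·(1/6 − 1/(4n²π²)); higher powers xᵏ the same way, integrating xᵏ·cos(2nπx/a) by parts.
State is unnormalized: ∫|u|² dx = 1.7900, and ∫u*·x³·u dx = 14.291, so ⟨x³⟩ = 14.291 / 1.7900.
⟨x³⟩ = 7.9840.

7.98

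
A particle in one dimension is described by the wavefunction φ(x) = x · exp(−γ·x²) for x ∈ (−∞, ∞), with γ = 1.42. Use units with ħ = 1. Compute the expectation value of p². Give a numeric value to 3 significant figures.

p² φ = −ħ² d²φ/dx²; ⟨p²⟩ = −ħ² ∫ φ*·φ'' dx / ∫|φ|² dx.
Expand each integrand as polynomial × e^(−2γx²) and use ∫x^(2j)·e^(−2γx²) dx = (2j−1)!!/(4γ)^j · √(π/(2γ)), odd powers → 0; here √(π/(2γ)) = 1.0518. Differentiate with the product rule, d/dx e^(−γx²) = −2γx·e^(−γx²).
State is unnormalized: ∫|φ|² dx = 0.18517, and ∫φ*·(−ħ² φ'') dx = 0.78882, so ⟨p²⟩ = 0.78882 / 0.18517.
⟨p²⟩ = 4.2600.

4.26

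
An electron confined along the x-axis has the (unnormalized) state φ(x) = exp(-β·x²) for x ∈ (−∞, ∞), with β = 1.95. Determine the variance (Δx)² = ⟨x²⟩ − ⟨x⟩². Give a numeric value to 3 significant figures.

Compute ⟨x⟩ and ⟨x²⟩ separately, then (Δx)² = ⟨x²⟩ − ⟨x⟩².
Gaussian moments: ∫x^(2j)·e^(−2βx²) dx = (2j−1)!!/(4β)^j · √(π/(2β)), odd powers integrate to 0; here √(π/(2β)) = 0.89752.
Normalization: ∫|φ|² dx = 0.89752.
⟨x⟩ = 0.0000 and ⟨x²⟩ = 0.12821.
(Δx)² = 0.12821 − (0.0000)² = 0.12821.

0.128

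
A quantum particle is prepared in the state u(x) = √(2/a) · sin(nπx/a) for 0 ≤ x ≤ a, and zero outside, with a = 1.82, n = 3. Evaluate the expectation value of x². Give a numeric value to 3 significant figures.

⟨x²⟩ = ∫ x²·|u|² dx (integrals over the domain).
With sin²θ = (1 − cos2θ)/2 on 0 ≤ x ≤ a: ∫sin²(nπx/a) dx = a/2, ∫x·sin²(nπx/a) dx = a²/4, ∫x²·sin²(nπx/a) dx = a³·(1/6 − 1/(4n²π²)); higher powers xᵏ the same way, integrating xᵏ·cos(2nπx/a) by parts.
⟨x²⟩ = 1.0855.

1.09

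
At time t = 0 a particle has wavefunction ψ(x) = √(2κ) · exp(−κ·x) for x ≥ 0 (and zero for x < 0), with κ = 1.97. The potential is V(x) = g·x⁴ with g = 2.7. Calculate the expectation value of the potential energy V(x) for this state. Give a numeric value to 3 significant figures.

⟨V⟩ = ∫ V(x)·|ψ|² dx.
Every integrand reduces to terms xʲ·e^(−2κx) on [0, ∞); use ∫₀^∞ xʲ·e^(−2κx) dx = j!/(2κ)^(j+1).
⟨V⟩ = 0.26890.

0.269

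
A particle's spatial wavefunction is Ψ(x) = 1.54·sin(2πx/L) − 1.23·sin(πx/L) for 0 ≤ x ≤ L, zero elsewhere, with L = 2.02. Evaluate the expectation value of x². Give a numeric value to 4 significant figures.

⟨x²⟩ = ∫ x²·|Ψ|² dx / ∫|Ψ|² dx (integrals over the domain).
On 0 ≤ x ≤ L (j ≠ l): ∫sin²(jπx/L) dx = L/2, ∫sin(jπx/L)·sin(lπx/L) dx = 0; diagonal moments ∫x·sin²(jπx/L) dx = L²/4, ∫x²·sin²(jπx/L) dx = L³·(1/6 − 1/(4j²π²)); cross terms ∫x·sin(jπx/L)·sin(lπx/L) dx = 0 for j + l even and −4jlL²/(π²(j² − l²)²) for j + l odd, ∫x²·sin(jπx/L)·sin(lπx/L) dx = (−1)^(j+l)·4jlL³/(π²(j² − l²)²); higher powers the same way via product-to-sum and parts.
State is unnormalized: ∫|Ψ|² dx = 3.9233, and ∫Ψ*·x²·Ψ dx = 7.7089, so ⟨x²⟩ = 7.7089 / 3.9233.
⟨x²⟩ = 1.9649.

1.965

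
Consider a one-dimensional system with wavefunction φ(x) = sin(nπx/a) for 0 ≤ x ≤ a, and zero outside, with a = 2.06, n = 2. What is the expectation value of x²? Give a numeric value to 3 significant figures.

⟨x²⟩ = ∫ x²·|φ|² dx / ∫|φ|² dx (integrals over the domain).
With sin²θ = (1 − cos2θ)/2 on 0 ≤ x ≤ a: ∫sin²(nπx/a) dx = a/2, ∫x·sin²(nπx/a) dx = a²/4, ∫x²·sin²(nπx/a) dx = a³·(1/6 − 1/(4n²π²)); higher powers xᵏ the same way, integrating xᵏ·cos(2nπx/a) by parts.
State is unnormalized: ∫|φ|² dx = 1.0300, and ∫φ*·x²·φ dx = 1.4016, so ⟨x²⟩ = 1.4016 / 1.0300.
⟨x²⟩ = 1.3608.

1.36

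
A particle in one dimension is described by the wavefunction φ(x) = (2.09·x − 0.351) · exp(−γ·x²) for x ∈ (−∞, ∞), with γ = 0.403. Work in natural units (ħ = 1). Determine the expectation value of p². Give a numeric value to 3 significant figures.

1.17

p² φ = −ħ² d²φ/dx²; ⟨p²⟩ = −ħ² ∫ φ*·φ'' dx / ∫|φ|² dx.
Expand each integrand as polynomial × e^(−2γx²) and use ∫x^(2j)·e^(−2γx²) dx = (2j−1)!!/(4γ)^j · √(π/(2γ)), odd powers → 0; here √(π/(2γ)) = 1.9743. Differentiate with the product rule, d/dx e^(−γx²) = −2γx·e^(−γx²).
State is unnormalized: ∫|φ|² dx = 5.5930, and ∫φ*·(−ħ² φ'') dx = 6.5659, so ⟨p²⟩ = 6.5659 / 5.5930.
⟨p²⟩ = 1.1739.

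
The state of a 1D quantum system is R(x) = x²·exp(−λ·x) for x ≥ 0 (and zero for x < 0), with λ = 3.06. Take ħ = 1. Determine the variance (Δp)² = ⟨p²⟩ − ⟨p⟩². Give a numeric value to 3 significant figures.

3.12

Compute ⟨p⟩ and ⟨p²⟩ separately; (Δp)² = ⟨p²⟩ − ⟨p⟩².
Differentiate x²·exp(−λ·x) with the product rule; every integrand then reduces to terms xʲ·e^(−2λx) on [0, ∞), with ∫₀^∞ xʲ·e^(−2λx) dx = j!/(2λ)^(j+1).
Normalization: ∫|R|² dx = 0.0027955.
⟨p⟩ = 0.0000 and ⟨p²⟩ = 3.1212.
(Δp)² = 3.1212 − (0.0000)² = 3.1212.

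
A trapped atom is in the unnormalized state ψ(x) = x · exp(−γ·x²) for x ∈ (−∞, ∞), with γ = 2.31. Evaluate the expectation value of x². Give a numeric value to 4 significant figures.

0.3247

⟨x²⟩ = ∫ x²·|ψ|² dx / ∫|ψ|² dx (integrals over the domain).
Expand each integrand as polynomial × e^(−2γx²) and use ∫x^(2j)·e^(−2γx²) dx = (2j−1)!!/(4γ)^j · √(π/(2γ)), odd powers → 0; here √(π/(2γ)) = 0.82462.
State is unnormalized: ∫|ψ|² dx = 0.089245, and ∫ψ*·x²·ψ dx = 0.028976, so ⟨x²⟩ = 0.028976 / 0.089245.
⟨x²⟩ = 0.32468.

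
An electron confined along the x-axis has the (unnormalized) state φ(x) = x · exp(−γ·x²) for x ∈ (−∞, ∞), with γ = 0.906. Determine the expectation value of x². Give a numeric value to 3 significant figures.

0.828

⟨x²⟩ = ∫ x²·|φ|² dx / ∫|φ|² dx (integrals over the domain).
Expand each integrand as polynomial × e^(−2γx²) and use ∫x^(2j)·e^(−2γx²) dx = (2j−1)!!/(4γ)^j · √(π/(2γ)), odd powers → 0; here √(π/(2γ)) = 1.3167.
State is unnormalized: ∫|φ|² dx = 0.36334, and ∫φ*·x²·φ dx = 0.30077, so ⟨x²⟩ = 0.30077 / 0.36334.
⟨x²⟩ = 0.82781.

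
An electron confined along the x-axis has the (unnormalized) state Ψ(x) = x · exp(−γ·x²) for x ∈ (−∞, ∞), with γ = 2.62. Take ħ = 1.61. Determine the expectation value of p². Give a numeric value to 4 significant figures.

p² Ψ = −ħ² d²Ψ/dx²; ⟨p²⟩ = −ħ² ∫ Ψ*·Ψ'' dx / ∫|Ψ|² dx.
Expand each integrand as polynomial × e^(−2γx²) and use ∫x^(2j)·e^(−2γx²) dx = (2j−1)!!/(4γ)^j · √(π/(2γ)), odd powers → 0; here √(π/(2γ)) = 0.77430. Differentiate with the product rule, d/dx e^(−γx²) = −2γx·e^(−γx²).
State is unnormalized: ∫|Ψ|² dx = 0.073884, and ∫Ψ*·(−ħ² Ψ'') dx = 1.5053, so ⟨p²⟩ = 1.5053 / 0.073884.
⟨p²⟩ = 20.374.

20.37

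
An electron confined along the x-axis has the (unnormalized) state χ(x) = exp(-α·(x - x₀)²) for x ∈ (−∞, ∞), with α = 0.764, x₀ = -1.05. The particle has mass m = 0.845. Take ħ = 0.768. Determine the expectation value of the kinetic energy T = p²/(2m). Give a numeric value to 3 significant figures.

T = −(ħ²/2m) d²/dx², so ⟨T⟩ = −(ħ²/2m) ∫ χ*·χ'' dx / ∫|χ|² dx; with m = 0.845.
Gaussian moments (u = x − x₀): ∫u^(2j)·e^(−2αu²) du = (2j−1)!!/(4α)^j · √(π/(2α)), odd powers integrate to 0; here √(π/(2α)) = 1.4339. Derivatives: d/dx e^(−αu²) = −2αu·e^(−αu²), d²/dx² e^(−αu²) = (4α²u² − 2α)·e^(−αu²).
State is unnormalized: ∫|χ|² dx = 1.4339, and ∫χ*·(−ħ²/2m · χ'') dx = 0.38233, so ⟨T⟩ = 0.38233 / 1.4339.
⟨T⟩ = 0.26664.

0.267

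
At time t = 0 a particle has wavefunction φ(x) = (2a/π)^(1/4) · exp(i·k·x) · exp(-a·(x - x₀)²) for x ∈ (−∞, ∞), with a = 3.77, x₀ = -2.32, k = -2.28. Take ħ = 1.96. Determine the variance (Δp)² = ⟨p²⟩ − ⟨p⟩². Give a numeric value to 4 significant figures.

Compute ⟨p⟩ and ⟨p²⟩ separately; (Δp)² = ⟨p²⟩ − ⟨p⟩².
Gaussian moments (u = x − x₀): ∫u^(2j)·e^(−2au²) du = (2j−1)!!/(4a)^j · √(π/(2a)), odd powers integrate to 0; here √(π/(2a)) = 0.64549. Derivatives: φ′ = (ik − 2au)·φ, φ″ = ((ik − 2au)² − 2a)·φ; the odd-in-u pieces drop out.
⟨p⟩ = -4.4688 and ⟨p²⟩ = 34.453.
(Δp)² = 34.453 − (-4.4688)² = 14.483.

14.48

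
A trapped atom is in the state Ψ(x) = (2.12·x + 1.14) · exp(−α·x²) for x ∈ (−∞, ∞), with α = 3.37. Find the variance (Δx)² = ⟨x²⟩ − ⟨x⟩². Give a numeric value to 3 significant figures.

0.0563

Compute ⟨x⟩ and ⟨x²⟩ separately, then (Δx)² = ⟨x²⟩ − ⟨x⟩².
Expand each integrand as polynomial × e^(−2αx²) and use ∫x^(2j)·e^(−2αx²) dx = (2j−1)!!/(4α)^j · √(π/(2α)), odd powers → 0; here √(π/(2α)) = 0.68272.
Normalization: ∫|Ψ|² dx = 1.1149.
⟨x⟩ = 0.21958 and ⟨x²⟩ = 0.10448.
(Δx)² = 0.10448 − (0.21958)² = 0.056261.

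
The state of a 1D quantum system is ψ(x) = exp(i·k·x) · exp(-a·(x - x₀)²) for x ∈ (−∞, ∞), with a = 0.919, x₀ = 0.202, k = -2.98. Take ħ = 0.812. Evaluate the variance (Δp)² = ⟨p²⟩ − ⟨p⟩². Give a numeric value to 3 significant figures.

0.606

Compute ⟨p⟩ and ⟨p²⟩ separately; (Δp)² = ⟨p²⟩ − ⟨p⟩².
Gaussian moments (u = x − x₀): ∫u^(2j)·e^(−2au²) du = (2j−1)!!/(4a)^j · √(π/(2a)), odd powers integrate to 0; here √(π/(2a)) = 1.3074. Derivatives: ψ′ = (ik − 2au)·ψ, ψ″ = ((ik − 2au)² − 2a)·ψ; the odd-in-u pieces drop out.
Normalization: ∫|ψ|² dx = 1.3074.
⟨p⟩ = -2.4198 and ⟨p²⟩ = 6.4612.
(Δp)² = 6.4612 − (-2.4198)² = 0.60594.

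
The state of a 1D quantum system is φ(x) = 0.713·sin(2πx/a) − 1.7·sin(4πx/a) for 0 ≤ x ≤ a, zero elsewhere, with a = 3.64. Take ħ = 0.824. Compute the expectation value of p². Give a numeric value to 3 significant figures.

p² φ = −ħ² d²φ/dx²; ⟨p²⟩ = −ħ² ∫ φ*·φ'' dx / ∫|φ|² dx.
d²/dx² sin(jπx/a) = −(jπ/a)²·sin(jπx/a); on 0 ≤ x ≤ a, ∫sin²(jπx/a) dx = a/2 and ∫sin(jπx/a)·sin(lπx/a) dx = 0 for j ≠ l, so only diagonal terms survive in ∫|φ|² and ∫φ·φ″; ∫φ·φ′ dx = [φ²/2] between the walls = 0.
State is unnormalized: ∫|φ|² dx = 6.1850, and ∫φ*·(−ħ² φ'') dx = 44.436, so ⟨p²⟩ = 44.436 / 6.1850.
⟨p²⟩ = 7.1844.

7.18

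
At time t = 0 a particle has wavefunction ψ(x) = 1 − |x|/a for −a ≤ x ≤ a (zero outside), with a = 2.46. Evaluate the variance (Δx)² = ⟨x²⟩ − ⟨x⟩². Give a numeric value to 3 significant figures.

Compute ⟨x⟩ and ⟨x²⟩ separately, then (Δx)² = ⟨x²⟩ − ⟨x⟩².
ψ is even, so ∫ over [−a, a] = 2∫₀ᵃ with ψ = 1 − x/a there: ∫₀ᵃ (1 − x/a)² dx = a/3, ∫₀ᵃ x²(1 − x/a)² dx = a³/30, ∫₀ᵃ x⁴(1 − x/a)² dx = a⁵/105.
Normalization: ∫|ψ|² dx = 1.6400.
⟨x⟩ = 0.0000 and ⟨x²⟩ = 0.60516.
(Δx)² = 0.60516 − (0.0000)² = 0.60516.

0.605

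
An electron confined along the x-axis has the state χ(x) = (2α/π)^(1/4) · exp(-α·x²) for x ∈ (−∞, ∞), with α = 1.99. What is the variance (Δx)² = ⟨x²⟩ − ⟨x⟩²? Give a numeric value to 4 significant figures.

Compute ⟨x⟩ and ⟨x²⟩ separately, then (Δx)² = ⟨x²⟩ − ⟨x⟩².
Gaussian moments: ∫x^(2j)·e^(−2αx²) dx = (2j−1)!!/(4α)^j · √(π/(2α)), odd powers integrate to 0; here √(π/(2α)) = 0.88845.
⟨x⟩ = 0.0000 and ⟨x²⟩ = 0.12563.
(Δx)² = 0.12563 − (0.0000)² = 0.12563.

0.1256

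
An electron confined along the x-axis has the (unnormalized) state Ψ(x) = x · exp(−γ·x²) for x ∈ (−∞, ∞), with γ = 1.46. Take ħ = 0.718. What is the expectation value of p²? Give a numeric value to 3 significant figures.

2.26

p² Ψ = −ħ² d²Ψ/dx²; ⟨p²⟩ = −ħ² ∫ Ψ*·Ψ'' dx / ∫|Ψ|² dx.
Expand each integrand as polynomial × e^(−2γx²) and use ∫x^(2j)·e^(−2γx²) dx = (2j−1)!!/(4γ)^j · √(π/(2γ)), odd powers → 0; here √(π/(2γ)) = 1.0373. Differentiate with the product rule, d/dx e^(−γx²) = −2γx·e^(−γx²).
State is unnormalized: ∫|Ψ|² dx = 0.17761, and ∫Ψ*·(−ħ² Ψ'') dx = 0.40105, so ⟨p²⟩ = 0.40105 / 0.17761.
⟨p²⟩ = 2.2580.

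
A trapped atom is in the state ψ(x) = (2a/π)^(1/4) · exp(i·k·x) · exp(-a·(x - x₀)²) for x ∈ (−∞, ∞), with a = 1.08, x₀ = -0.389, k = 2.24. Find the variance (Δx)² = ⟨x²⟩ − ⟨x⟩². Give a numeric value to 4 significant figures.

0.2315

Compute ⟨x⟩ and ⟨x²⟩ separately, then (Δx)² = ⟨x²⟩ − ⟨x⟩².
Gaussian moments (u = x − x₀): ∫u^(2j)·e^(−2au²) du = (2j−1)!!/(4a)^j · √(π/(2a)), odd powers integrate to 0; here √(π/(2a)) = 1.2060.
⟨x⟩ = -0.38900 and ⟨x²⟩ = 0.38280.
(Δx)² = 0.38280 − (-0.38900)² = 0.23148.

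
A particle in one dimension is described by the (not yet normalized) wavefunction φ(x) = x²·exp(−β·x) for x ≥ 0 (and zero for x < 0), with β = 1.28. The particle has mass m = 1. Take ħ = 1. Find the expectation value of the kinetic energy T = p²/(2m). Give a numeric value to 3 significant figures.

0.273

T = −(ħ²/2m) d²/dx², so ⟨T⟩ = −(ħ²/2m) ∫ φ*·φ'' dx / ∫|φ|² dx; with m = 1.
Differentiate x²·exp(−β·x) with the product rule; every integrand then reduces to terms xʲ·e^(−2βx) on [0, ∞), with ∫₀^∞ xʲ·e^(−2βx) dx = j!/(2β)^(j+1).
State is unnormalized: ∫|φ|² dx = 0.21828, and ∫φ*·(−ħ²/2m · φ'') dx = 0.059605, so ⟨T⟩ = 0.059605 / 0.21828.
⟨T⟩ = 0.27307.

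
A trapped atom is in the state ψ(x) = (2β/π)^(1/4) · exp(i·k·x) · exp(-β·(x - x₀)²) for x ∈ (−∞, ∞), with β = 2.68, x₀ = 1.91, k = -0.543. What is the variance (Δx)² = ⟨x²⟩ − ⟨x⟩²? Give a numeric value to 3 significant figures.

Compute ⟨x⟩ and ⟨x²⟩ separately, then (Δx)² = ⟨x²⟩ − ⟨x⟩².
Gaussian moments (u = x − x₀): ∫u^(2j)·e^(−2βu²) du = (2j−1)!!/(4β)^j · √(π/(2β)), odd powers integrate to 0; here √(π/(2β)) = 0.76558.
⟨x⟩ = 1.9100 and ⟨x²⟩ = 3.7414.
(Δx)² = 3.7414 − (1.9100)² = 0.093284.

0.0933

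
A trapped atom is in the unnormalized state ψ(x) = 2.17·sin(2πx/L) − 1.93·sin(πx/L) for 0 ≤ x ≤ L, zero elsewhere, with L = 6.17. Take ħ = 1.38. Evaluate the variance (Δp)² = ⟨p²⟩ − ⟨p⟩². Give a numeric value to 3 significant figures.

Compute ⟨p⟩ and ⟨p²⟩ separately; (Δp)² = ⟨p²⟩ − ⟨p⟩².
d²/dx² sin(jπx/L) = −(jπ/L)²·sin(jπx/L); on 0 ≤ x ≤ L, ∫sin²(jπx/L) dx = L/2 and ∫sin(jπx/L)·sin(lπx/L) dx = 0 for j ≠ l, so only diagonal terms survive in ∫|ψ|² and ∫ψ·ψ″; ∫ψ·ψ′ dx = [ψ²/2] between the walls = 0.
Normalization: ∫|ψ|² dx = 26.018.
⟨p⟩ = 0.0000 and ⟨p²⟩ = 1.3207.
(Δp)² = 1.3207 − (0.0000)² = 1.3207.

1.32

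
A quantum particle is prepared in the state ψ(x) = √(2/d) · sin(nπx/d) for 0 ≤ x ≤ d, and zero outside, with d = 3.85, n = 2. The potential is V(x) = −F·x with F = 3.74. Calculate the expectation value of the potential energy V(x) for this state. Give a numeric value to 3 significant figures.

⟨V⟩ = ∫ V(x)·|ψ|² dx.
With sin²θ = (1 − cos2θ)/2 on 0 ≤ x ≤ d: ∫sin²(nπx/d) dx = d/2, ∫x·sin²(nπx/d) dx = d²/4, ∫x²·sin²(nπx/d) dx = d³·(1/6 − 1/(4n²π²)); higher powers xᵏ the same way, integrating xᵏ·cos(2nπx/d) by parts.
⟨V⟩ = -7.1995.

-7.20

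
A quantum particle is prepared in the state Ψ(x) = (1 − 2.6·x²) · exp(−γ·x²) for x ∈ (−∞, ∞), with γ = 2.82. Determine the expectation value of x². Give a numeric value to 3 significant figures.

0.0525

⟨x²⟩ = ∫ x²·|Ψ|² dx / ∫|Ψ|² dx (integrals over the domain).
Expand each integrand as polynomial × e^(−2γx²) and use ∫x^(2j)·e^(−2γx²) dx = (2j−1)!!/(4γ)^j · √(π/(2γ)), odd powers → 0; here √(π/(2γ)) = 0.74634.
State is unnormalized: ∫|Ψ|² dx = 0.52124, and ∫Ψ*·x²·Ψ dx = 0.027389, so ⟨x²⟩ = 0.027389 / 0.52124.
⟨x²⟩ = 0.052546.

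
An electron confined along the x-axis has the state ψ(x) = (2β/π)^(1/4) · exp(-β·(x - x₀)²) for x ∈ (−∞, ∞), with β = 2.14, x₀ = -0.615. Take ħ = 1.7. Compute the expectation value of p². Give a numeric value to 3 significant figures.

6.18

p² ψ = −ħ² d²ψ/dx²; ⟨p²⟩ = −ħ² ∫ ψ*·ψ'' dx.
Gaussian moments (u = x − x₀): ∫u^(2j)·e^(−2βu²) du = (2j−1)!!/(4β)^j · √(π/(2β)), odd powers integrate to 0; here √(π/(2β)) = 0.85675. Derivatives: d/dx e^(−βu²) = −2βu·e^(−βu²), d²/dx² e^(−βu²) = (4β²u² − 2β)·e^(−βu²).
⟨p²⟩ = 6.1846.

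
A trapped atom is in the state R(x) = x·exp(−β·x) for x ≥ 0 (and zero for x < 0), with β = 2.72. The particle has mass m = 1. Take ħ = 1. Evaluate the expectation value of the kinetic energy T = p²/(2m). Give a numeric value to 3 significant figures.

3.70

T = −(ħ²/2m) d²/dx², so ⟨T⟩ = −(ħ²/2m) ∫ R*·R'' dx / ∫|R|² dx; with m = 1.
Differentiate x·exp(−β·x) with the product rule; every integrand then reduces to terms xʲ·e^(−2βx) on [0, ∞), with ∫₀^∞ xʲ·e^(−2βx) dx = j!/(2β)^(j+1).
State is unnormalized: ∫|R|² dx = 0.012423, and ∫R*·(−ħ²/2m · R'') dx = 0.045956, so ⟨T⟩ = 0.045956 / 0.012423.
⟨T⟩ = 3.6992.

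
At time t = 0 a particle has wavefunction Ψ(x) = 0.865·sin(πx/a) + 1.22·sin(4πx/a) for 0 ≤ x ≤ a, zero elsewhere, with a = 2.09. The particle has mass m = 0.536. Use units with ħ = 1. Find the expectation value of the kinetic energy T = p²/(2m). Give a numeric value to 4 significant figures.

T = −(ħ²/2m) d²/dx², so ⟨T⟩ = −(ħ²/2m) ∫ Ψ*·Ψ'' dx / ∫|Ψ|² dx; with m = 0.536.
d²/dx² sin(jπx/a) = −(jπ/a)²·sin(jπx/a); on 0 ≤ x ≤ a, ∫sin²(jπx/a) dx = a/2 and ∫sin(jπx/a)·sin(lπx/a) dx = 0 for j ≠ l, so only diagonal terms survive in ∫|Ψ|² and ∫Ψ·Ψ″; ∫Ψ·Ψ′ dx = [Ψ²/2] between the walls = 0.
State is unnormalized: ∫|Ψ|² dx = 2.3373, and ∫Ψ*·(−ħ²/2m · Ψ'') dx = 54.101, so ⟨T⟩ = 54.101 / 2.3373.
⟨T⟩ = 23.147.

23.15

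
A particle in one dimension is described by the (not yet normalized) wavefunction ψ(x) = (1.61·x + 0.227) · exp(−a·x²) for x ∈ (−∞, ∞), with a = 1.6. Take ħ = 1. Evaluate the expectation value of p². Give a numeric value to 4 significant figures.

p² ψ = −ħ² d²ψ/dx²; ⟨p²⟩ = −ħ² ∫ ψ*·ψ'' dx / ∫|ψ|² dx.
Expand each integrand as polynomial × e^(−2ax²) and use ∫x^(2j)·e^(−2ax²) dx = (2j−1)!!/(4a)^j · √(π/(2a)), odd powers → 0; here √(π/(2a)) = 0.99083. Differentiate with the product rule, d/dx e^(−ax²) = −2ax·e^(−ax²).
State is unnormalized: ∫|ψ|² dx = 0.45236, and ∫ψ*·(−ħ² ψ'') dx = 2.0079, so ⟨p²⟩ = 2.0079 / 0.45236.
⟨p²⟩ = 4.4388.

4.439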